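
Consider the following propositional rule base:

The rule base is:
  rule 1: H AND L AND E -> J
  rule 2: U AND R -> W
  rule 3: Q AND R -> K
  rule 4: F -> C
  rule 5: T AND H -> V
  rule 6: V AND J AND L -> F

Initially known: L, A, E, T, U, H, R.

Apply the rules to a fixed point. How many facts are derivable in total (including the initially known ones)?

12

Round 1: rule 1 [H AND L AND E -> J]; rule 2 [U AND R -> W]; rule 5 [T AND H -> V]. New: J, W, V.
Round 2: rule 6 [V AND J AND L -> F]. New: F.
Round 3: rule 4 [F -> C]. New: C.
Closure: {A, C, E, F, H, J, L, R, T, U, V, W} — 12 facts.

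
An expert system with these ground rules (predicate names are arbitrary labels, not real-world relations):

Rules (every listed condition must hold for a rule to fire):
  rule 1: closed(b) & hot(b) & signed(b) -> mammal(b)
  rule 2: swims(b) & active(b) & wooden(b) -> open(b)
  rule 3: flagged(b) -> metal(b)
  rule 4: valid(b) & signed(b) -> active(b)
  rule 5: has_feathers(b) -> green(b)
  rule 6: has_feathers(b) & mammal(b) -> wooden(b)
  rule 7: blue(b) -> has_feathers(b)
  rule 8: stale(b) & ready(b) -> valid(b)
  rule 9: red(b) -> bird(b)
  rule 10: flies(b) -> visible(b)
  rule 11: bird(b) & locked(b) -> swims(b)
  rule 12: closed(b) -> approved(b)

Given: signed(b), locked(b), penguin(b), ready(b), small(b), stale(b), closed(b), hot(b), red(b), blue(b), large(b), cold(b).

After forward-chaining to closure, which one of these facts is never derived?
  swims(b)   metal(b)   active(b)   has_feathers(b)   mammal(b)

Round 1 fires rule 1, rule 7, rule 8, rule 9, rule 12, giving mammal(b), has_feathers(b), valid(b), bird(b), approved(b).
Round 2 fires rule 4, rule 5, rule 6, rule 11, giving active(b), green(b), wooden(b), swims(b).
Round 3 fires rule 2, giving open(b).
Derived: active(b) (round 2), swims(b) (round 2), has_feathers(b) (round 1), mammal(b) (round 1). metal(b) never appears in any round.

metal(b)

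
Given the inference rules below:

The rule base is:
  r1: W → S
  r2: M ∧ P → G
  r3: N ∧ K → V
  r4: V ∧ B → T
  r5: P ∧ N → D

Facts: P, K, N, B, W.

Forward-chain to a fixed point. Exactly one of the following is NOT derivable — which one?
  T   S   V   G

G

Round 1 fires r1, r3, r5, giving S, V, D.
Round 2 fires r4, giving T.
Derived: S (round 1), T (round 2), V (round 1). G never appears in any round.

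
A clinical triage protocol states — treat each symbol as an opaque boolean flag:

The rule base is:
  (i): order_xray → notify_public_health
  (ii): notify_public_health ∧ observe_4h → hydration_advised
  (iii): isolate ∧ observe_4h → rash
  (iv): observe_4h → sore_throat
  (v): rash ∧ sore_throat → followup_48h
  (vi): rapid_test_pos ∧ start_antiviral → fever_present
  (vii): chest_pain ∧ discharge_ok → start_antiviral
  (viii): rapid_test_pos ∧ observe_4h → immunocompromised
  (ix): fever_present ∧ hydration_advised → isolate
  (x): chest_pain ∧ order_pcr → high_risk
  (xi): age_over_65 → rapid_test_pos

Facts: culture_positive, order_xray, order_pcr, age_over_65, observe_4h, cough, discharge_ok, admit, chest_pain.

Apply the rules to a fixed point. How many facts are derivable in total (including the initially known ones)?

20

[1] (i) [order_xray → notify_public_health]; (iv) [observe_4h → sore_throat]; (vii) [chest_pain ∧ discharge_ok → start_antiviral]; (x) [chest_pain ∧ order_pcr → high_risk]; (xi) [age_over_65 → rapid_test_pos]. ⇒ new: notify_public_health, sore_throat, start_antiviral, high_risk, rapid_test_pos.
[2] (ii) [notify_public_health ∧ observe_4h → hydration_advised]; (vi) [rapid_test_pos ∧ start_antiviral → fever_present]; (viii) [rapid_test_pos ∧ observe_4h → immunocompromised]. ⇒ new: hydration_advised, fever_present, immunocompromised.
[3] (ix) [fever_present ∧ hydration_advised → isolate]. ⇒ new: isolate.
[4] (iii) [isolate ∧ observe_4h → rash]. ⇒ new: rash.
[5] (v) [rash ∧ sore_throat → followup_48h]. ⇒ new: followup_48h.
Closure: {admit, age_over_65, chest_pain, cough, culture_positive, discharge_ok, fever_present, followup_48h, high_risk, hydration_advised, immunocompromised, isolate, notify_public_health, observe_4h, order_pcr, order_xray, rapid_test_pos, rash, sore_throat, start_antiviral} — 20 facts.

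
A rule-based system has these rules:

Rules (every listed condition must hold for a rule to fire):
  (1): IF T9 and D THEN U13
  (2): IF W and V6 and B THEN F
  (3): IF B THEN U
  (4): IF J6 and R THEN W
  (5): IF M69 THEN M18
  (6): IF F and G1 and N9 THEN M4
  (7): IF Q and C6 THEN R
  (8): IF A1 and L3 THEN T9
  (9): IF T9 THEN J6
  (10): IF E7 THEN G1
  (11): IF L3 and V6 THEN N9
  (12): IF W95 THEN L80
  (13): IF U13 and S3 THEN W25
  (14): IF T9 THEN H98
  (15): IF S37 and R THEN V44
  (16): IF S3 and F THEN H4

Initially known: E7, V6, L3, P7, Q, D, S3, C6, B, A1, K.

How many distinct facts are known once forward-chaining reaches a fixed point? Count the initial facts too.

24

Round 1: (3) [IF B THEN U]; (7) [IF Q and C6 THEN R]; (8) [IF A1 and L3 THEN T9]; (10) [IF E7 THEN G1]; (11) [IF L3 and V6 THEN N9]. New: U, R, T9, G1, N9.
Round 2: (1) [IF T9 and D THEN U13]; (9) [IF T9 THEN J6]; (14) [IF T9 THEN H98]. New: U13, J6, H98.
Round 3: (4) [IF J6 and R THEN W]; (13) [IF U13 and S3 THEN W25]. New: W, W25.
Round 4: (2) [IF W and V6 and B THEN F]. New: F.
Round 5: (6) [IF F and G1 and N9 THEN M4]; (16) [IF S3 and F THEN H4]. New: M4, H4.
Closure: {A1, B, C6, D, E7, F, G1, H4, H98, J6, K, L3, M4, N9, P7, Q, R, S3, T9, U, U13, V6, W, W25} — 24 facts.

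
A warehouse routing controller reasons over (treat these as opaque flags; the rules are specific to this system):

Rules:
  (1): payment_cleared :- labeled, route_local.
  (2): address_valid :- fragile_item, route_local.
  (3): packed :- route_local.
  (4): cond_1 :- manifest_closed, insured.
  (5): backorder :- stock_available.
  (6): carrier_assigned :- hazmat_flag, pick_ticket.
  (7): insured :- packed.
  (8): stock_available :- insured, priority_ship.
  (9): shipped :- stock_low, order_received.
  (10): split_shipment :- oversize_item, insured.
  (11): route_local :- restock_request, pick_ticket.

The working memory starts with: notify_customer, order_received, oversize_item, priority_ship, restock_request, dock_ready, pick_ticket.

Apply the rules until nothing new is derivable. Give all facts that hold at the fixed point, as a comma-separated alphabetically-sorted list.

backorder, dock_ready, insured, notify_customer, order_received, oversize_item, packed, pick_ticket, priority_ship, restock_request, route_local, split_shipment, stock_available

Round 1: (11) [route_local :- restock_request, pick_ticket.]. Adds route_local.
Round 2: (3) [packed :- route_local.]. Adds packed.
Round 3: (7) [insured :- packed.]. Adds insured.
Round 4: (8) [stock_available :- insured, priority_ship.]; (10) [split_shipment :- oversize_item, insured.]. Adds stock_available, split_shipment.
Round 5: (5) [backorder :- stock_available.]. Adds backorder.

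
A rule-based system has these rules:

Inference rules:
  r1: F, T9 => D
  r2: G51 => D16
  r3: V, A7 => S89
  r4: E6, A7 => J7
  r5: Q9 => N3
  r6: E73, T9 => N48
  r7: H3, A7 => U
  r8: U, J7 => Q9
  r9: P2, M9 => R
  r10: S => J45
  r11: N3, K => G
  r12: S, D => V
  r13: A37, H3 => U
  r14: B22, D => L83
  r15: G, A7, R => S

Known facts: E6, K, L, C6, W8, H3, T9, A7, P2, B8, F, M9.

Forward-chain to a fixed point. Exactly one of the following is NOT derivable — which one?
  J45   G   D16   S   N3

Round 1 fires r1, r4, r7, r9, giving D, J7, U, R.
Round 2 fires r8, giving Q9.
Round 3 fires r5, giving N3.
Round 4 fires r11, giving G.
Round 5 fires r15, giving S.
Round 6 fires r10, r12, giving J45, V.
Round 7 fires r3, giving S89.
Derived: S (round 5), J45 (round 6), G (round 4), N3 (round 3). D16 never appears in any round.

D16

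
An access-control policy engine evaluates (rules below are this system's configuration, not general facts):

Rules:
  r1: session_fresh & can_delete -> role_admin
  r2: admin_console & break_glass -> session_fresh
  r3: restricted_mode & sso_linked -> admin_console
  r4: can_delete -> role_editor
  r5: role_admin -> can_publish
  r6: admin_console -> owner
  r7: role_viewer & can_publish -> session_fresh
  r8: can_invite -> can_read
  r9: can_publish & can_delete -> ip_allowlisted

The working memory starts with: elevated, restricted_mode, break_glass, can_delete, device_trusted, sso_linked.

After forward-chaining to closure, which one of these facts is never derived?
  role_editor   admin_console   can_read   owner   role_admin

can_read

[1] r3 [restricted_mode & sso_linked -> admin_console]; r4 [can_delete -> role_editor]. ⇒ new: admin_console, role_editor.
[2] r2 [admin_console & break_glass -> session_fresh]; r6 [admin_console -> owner]. ⇒ new: session_fresh, owner.
[3] r1 [session_fresh & can_delete -> role_admin]. ⇒ new: role_admin.
[4] r5 [role_admin -> can_publish]. ⇒ new: can_publish.
[5] r9 [can_publish & can_delete -> ip_allowlisted]. ⇒ new: ip_allowlisted.
Derived: role_editor (round 1), owner (round 2), role_admin (round 3), admin_console (round 1). can_read never appears in any round.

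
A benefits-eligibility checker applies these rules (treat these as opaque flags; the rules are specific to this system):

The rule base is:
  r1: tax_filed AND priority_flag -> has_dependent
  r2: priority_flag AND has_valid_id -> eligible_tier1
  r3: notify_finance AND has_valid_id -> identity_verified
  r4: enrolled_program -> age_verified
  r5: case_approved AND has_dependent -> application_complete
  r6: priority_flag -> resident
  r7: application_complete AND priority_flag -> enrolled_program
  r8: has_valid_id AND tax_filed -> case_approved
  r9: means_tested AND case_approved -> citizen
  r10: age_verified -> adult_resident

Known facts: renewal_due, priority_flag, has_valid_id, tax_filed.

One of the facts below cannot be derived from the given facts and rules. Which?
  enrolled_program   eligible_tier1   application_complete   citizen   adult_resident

citizen

Round 1 — r1, r2, r6, r8, derive has_dependent, eligible_tier1, resident, case_approved.
Round 2 — r5, derive application_complete.
Round 3 — r7, derive enrolled_program.
Round 4 — r4, derive age_verified.
Round 5 — r10, derive adult_resident.
Derived: adult_resident (round 5), eligible_tier1 (round 1), application_complete (round 2), enrolled_program (round 3). citizen never appears in any round.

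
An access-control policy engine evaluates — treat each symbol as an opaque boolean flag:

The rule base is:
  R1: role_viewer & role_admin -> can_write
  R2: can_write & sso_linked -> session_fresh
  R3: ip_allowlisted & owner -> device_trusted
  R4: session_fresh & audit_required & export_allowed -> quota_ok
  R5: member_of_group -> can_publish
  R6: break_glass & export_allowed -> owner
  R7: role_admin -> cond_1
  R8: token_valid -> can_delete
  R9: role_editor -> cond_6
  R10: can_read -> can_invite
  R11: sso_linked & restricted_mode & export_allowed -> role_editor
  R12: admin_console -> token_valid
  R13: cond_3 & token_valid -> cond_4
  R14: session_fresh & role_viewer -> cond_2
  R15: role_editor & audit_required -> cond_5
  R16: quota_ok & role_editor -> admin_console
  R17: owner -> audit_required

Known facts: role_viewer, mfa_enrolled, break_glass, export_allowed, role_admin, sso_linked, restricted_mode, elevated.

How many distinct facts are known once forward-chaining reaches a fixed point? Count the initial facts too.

Round 1: R1 [role_viewer & role_admin -> can_write]; R6 [break_glass & export_allowed -> owner]; R7 [role_admin -> cond_1]; R11 [sso_linked & restricted_mode & export_allowed -> role_editor]. New: can_write, owner, cond_1, role_editor.
Round 2: R2 [can_write & sso_linked -> session_fresh]; R9 [role_editor -> cond_6]; R17 [owner -> audit_required]. New: session_fresh, cond_6, audit_required.
Round 3: R4 [session_fresh & audit_required & export_allowed -> quota_ok]; R14 [session_fresh & role_viewer -> cond_2]; R15 [role_editor & audit_required -> cond_5]. New: quota_ok, cond_2, cond_5.
Round 4: R16 [quota_ok & role_editor -> admin_console]. New: admin_console.
Round 5: R12 [admin_console -> token_valid]. New: token_valid.
Round 6: R8 [token_valid -> can_delete]. New: can_delete.
Closure: {admin_console, audit_required, break_glass, can_delete, can_write, cond_1, cond_2, cond_5, cond_6, elevated, export_allowed, mfa_enrolled, owner, quota_ok, restricted_mode, role_admin, role_editor, role_viewer, session_fresh, sso_linked, token_valid} — 21 facts.

21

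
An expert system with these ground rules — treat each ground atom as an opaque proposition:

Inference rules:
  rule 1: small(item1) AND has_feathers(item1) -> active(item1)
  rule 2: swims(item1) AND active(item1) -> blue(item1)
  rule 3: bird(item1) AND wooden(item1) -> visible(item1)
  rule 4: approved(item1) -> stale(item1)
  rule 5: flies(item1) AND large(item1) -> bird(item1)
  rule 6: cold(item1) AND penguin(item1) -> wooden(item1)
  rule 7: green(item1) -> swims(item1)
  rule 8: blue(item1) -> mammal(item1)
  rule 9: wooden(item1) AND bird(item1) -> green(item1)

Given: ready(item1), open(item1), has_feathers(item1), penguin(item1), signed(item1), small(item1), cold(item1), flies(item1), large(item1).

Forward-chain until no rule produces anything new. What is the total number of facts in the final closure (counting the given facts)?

17

Round 1 fires rule 1, rule 5, rule 6, giving active(item1), bird(item1), wooden(item1).
Round 2 fires rule 3, rule 9, giving visible(item1), green(item1).
Round 3 fires rule 7, giving swims(item1).
Round 4 fires rule 2, giving blue(item1).
Round 5 fires rule 8, giving mammal(item1).
Closure: {active(item1), bird(item1), blue(item1), cold(item1), flies(item1), green(item1), has_feathers(item1), large(item1), mammal(item1), open(item1), penguin(item1), ready(item1), signed(item1), small(item1), swims(item1), visible(item1), wooden(item1)} — 17 facts.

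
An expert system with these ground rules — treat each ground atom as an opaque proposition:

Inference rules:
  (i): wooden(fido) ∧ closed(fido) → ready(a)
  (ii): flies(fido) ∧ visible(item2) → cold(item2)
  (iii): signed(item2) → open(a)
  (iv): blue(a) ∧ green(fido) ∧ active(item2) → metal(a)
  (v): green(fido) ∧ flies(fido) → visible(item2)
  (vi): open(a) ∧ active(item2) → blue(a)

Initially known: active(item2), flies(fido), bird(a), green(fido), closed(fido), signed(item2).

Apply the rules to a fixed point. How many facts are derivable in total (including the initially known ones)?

11

Round 1 — (iii), (v), derive open(a), visible(item2).
Round 2 — (ii), (vi), derive cold(item2), blue(a).
Round 3 — (iv), derive metal(a).
Closure: {active(item2), bird(a), blue(a), closed(fido), cold(item2), flies(fido), green(fido), metal(a), open(a), signed(item2), visible(item2)} — 11 facts.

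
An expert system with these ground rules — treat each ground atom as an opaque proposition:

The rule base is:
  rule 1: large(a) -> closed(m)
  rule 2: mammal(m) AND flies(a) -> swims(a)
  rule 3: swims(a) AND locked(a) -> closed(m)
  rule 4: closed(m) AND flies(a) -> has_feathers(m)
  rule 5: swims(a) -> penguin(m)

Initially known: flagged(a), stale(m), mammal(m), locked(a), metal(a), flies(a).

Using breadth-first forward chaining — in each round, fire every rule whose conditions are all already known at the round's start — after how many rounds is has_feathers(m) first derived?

3

Round 1 — rule 2, derive swims(a).
Round 2 — rule 3, rule 5, derive closed(m), penguin(m).
Round 3 — rule 4, derive has_feathers(m).
has_feathers(m) first appears in round 3.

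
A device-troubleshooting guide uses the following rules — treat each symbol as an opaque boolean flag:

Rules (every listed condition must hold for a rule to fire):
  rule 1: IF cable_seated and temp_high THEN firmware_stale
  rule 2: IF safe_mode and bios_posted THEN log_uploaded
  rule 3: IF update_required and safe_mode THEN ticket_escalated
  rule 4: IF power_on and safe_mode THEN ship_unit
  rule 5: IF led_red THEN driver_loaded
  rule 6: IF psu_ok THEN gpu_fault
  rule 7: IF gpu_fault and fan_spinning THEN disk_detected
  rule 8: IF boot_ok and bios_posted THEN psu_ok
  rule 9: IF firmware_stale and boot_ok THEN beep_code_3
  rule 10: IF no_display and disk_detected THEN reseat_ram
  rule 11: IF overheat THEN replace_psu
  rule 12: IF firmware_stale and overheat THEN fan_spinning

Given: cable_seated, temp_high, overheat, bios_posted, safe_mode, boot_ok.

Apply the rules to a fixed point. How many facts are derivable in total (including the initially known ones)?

14

[1] rule 1 [IF cable_seated and temp_high THEN firmware_stale]; rule 2 [IF safe_mode and bios_posted THEN log_uploaded]; rule 8 [IF boot_ok and bios_posted THEN psu_ok]; rule 11 [IF overheat THEN replace_psu]. ⇒ new: firmware_stale, log_uploaded, psu_ok, replace_psu.
[2] rule 6 [IF psu_ok THEN gpu_fault]; rule 9 [IF firmware_stale and boot_ok THEN beep_code_3]; rule 12 [IF firmware_stale and overheat THEN fan_spinning]. ⇒ new: gpu_fault, beep_code_3, fan_spinning.
[3] rule 7 [IF gpu_fault and fan_spinning THEN disk_detected]. ⇒ new: disk_detected.
Closure: {beep_code_3, bios_posted, boot_ok, cable_seated, disk_detected, fan_spinning, firmware_stale, gpu_fault, log_uploaded, overheat, psu_ok, replace_psu, safe_mode, temp_high} — 14 facts.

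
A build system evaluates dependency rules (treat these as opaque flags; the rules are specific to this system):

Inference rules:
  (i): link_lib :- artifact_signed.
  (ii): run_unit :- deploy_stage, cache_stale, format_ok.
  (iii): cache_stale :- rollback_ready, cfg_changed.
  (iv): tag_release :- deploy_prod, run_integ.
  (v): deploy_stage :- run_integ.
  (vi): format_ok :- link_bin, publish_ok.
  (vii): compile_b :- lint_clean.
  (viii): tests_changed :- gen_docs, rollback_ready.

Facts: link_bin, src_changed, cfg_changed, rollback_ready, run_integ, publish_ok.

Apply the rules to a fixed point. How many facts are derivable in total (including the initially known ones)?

10

Round 1 fires (iii), (v), (vi), giving cache_stale, deploy_stage, format_ok.
Round 2 fires (ii), giving run_unit.
Closure: {cache_stale, cfg_changed, deploy_stage, format_ok, link_bin, publish_ok, rollback_ready, run_integ, run_unit, src_changed} — 10 facts.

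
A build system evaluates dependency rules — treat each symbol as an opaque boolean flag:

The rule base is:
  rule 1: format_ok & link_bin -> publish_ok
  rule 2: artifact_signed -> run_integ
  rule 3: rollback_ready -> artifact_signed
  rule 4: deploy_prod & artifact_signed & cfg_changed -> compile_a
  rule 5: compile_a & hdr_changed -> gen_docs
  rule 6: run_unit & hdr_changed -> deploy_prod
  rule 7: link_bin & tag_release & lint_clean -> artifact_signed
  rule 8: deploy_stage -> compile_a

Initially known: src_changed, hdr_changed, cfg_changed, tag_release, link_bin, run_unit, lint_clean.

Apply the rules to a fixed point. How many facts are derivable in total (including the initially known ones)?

Round 1 fires rule 6, rule 7, giving deploy_prod, artifact_signed.
Round 2 fires rule 2, rule 4, giving run_integ, compile_a.
Round 3 fires rule 5, giving gen_docs.
Closure: {artifact_signed, cfg_changed, compile_a, deploy_prod, gen_docs, hdr_changed, link_bin, lint_clean, run_integ, run_unit, src_changed, tag_release} — 12 facts.

12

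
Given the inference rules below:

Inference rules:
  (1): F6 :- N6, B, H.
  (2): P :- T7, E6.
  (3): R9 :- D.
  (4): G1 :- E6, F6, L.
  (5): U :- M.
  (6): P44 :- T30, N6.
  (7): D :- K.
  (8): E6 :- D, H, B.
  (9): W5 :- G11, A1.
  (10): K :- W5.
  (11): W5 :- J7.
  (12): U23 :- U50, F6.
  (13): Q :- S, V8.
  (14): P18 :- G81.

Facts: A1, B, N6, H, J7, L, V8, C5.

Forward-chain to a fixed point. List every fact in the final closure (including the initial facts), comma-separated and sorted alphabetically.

Round 1 — (1), (11), derive F6, W5.
Round 2 — (10), derive K.
Round 3 — (7), derive D.
Round 4 — (3), (8), derive R9, E6.
Round 5 — (4), derive G1.

A1, B, C5, D, E6, F6, G1, H, J7, K, L, N6, R9, V8, W5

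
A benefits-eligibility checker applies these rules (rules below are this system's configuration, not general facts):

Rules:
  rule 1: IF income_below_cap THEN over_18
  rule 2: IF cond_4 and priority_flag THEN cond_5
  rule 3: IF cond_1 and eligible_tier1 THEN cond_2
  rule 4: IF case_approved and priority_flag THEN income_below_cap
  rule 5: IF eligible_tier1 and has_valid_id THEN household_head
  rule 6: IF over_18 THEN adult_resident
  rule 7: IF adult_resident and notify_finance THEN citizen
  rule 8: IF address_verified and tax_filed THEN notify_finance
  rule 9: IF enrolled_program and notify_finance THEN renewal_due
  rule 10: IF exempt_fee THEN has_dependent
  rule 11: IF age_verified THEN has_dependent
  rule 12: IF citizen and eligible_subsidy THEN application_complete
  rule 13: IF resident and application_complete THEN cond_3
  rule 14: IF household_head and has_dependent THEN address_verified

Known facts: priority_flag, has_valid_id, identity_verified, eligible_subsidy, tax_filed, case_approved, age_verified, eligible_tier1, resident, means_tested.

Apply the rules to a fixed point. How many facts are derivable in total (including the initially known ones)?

20

Round 1 fires rule 4, rule 5, rule 11, giving income_below_cap, household_head, has_dependent.
Round 2 fires rule 1, rule 14, giving over_18, address_verified.
Round 3 fires rule 6, rule 8, giving adult_resident, notify_finance.
Round 4 fires rule 7, giving citizen.
Round 5 fires rule 12, giving application_complete.
Round 6 fires rule 13, giving cond_3.
Closure: {address_verified, adult_resident, age_verified, application_complete, case_approved, citizen, cond_3, eligible_subsidy, eligible_tier1, has_dependent, has_valid_id, household_head, identity_verified, income_below_cap, means_tested, notify_finance, over_18, priority_flag, resident, tax_filed} — 20 facts.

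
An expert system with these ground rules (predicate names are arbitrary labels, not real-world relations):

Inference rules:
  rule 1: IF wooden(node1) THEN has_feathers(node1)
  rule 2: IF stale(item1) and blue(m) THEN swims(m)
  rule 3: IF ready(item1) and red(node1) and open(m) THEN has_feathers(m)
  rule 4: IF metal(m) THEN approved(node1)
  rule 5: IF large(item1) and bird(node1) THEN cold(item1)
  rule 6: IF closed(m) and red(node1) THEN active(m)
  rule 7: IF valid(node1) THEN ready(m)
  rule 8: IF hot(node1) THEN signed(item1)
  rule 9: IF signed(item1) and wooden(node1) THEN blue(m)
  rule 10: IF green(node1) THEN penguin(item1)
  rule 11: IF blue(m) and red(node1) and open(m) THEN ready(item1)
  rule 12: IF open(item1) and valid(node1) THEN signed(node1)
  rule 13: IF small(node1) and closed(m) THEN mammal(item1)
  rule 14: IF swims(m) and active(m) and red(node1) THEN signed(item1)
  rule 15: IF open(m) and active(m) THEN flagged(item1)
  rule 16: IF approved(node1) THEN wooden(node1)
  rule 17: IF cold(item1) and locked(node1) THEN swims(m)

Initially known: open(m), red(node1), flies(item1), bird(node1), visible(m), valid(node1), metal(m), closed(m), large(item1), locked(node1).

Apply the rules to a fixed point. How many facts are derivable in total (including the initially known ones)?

22

Round 1: rule 4 [IF metal(m) THEN approved(node1)]; rule 5 [IF large(item1) and bird(node1) THEN cold(item1)]; rule 6 [IF closed(m) and red(node1) THEN active(m)]; rule 7 [IF valid(node1) THEN ready(m)]. Adds approved(node1), cold(item1), active(m), ready(m).
Round 2: rule 15 [IF open(m) and active(m) THEN flagged(item1)]; rule 16 [IF approved(node1) THEN wooden(node1)]; rule 17 [IF cold(item1) and locked(node1) THEN swims(m)]. Adds flagged(item1), wooden(node1), swims(m).
Round 3: rule 1 [IF wooden(node1) THEN has_feathers(node1)]; rule 14 [IF swims(m) and active(m) and red(node1) THEN signed(item1)]. Adds has_feathers(node1), signed(item1).
Round 4: rule 9 [IF signed(item1) and wooden(node1) THEN blue(m)]. Adds blue(m).
Round 5: rule 11 [IF blue(m) and red(node1) and open(m) THEN ready(item1)]. Adds ready(item1).
Round 6: rule 3 [IF ready(item1) and red(node1) and open(m) THEN has_feathers(m)]. Adds has_feathers(m).
Closure: {active(m), approved(node1), bird(node1), blue(m), closed(m), cold(item1), flagged(item1), flies(item1), has_feathers(m), has_feathers(node1), large(item1), locked(node1), metal(m), open(m), ready(item1), ready(m), red(node1), signed(item1), swims(m), valid(node1), visible(m), wooden(node1)} — 22 facts.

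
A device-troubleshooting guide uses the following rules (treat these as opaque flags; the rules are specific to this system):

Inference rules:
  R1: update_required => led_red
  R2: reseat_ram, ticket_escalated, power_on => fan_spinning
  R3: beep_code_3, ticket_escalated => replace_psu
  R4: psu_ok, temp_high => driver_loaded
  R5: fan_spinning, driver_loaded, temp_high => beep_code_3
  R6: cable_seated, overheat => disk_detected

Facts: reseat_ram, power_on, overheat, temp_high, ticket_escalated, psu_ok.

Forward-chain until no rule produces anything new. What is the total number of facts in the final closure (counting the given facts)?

10

Round 1: R2 [reseat_ram, ticket_escalated, power_on => fan_spinning]; R4 [psu_ok, temp_high => driver_loaded]. New: fan_spinning, driver_loaded.
Round 2: R5 [fan_spinning, driver_loaded, temp_high => beep_code_3]. New: beep_code_3.
Round 3: R3 [beep_code_3, ticket_escalated => replace_psu]. New: replace_psu.
Closure: {beep_code_3, driver_loaded, fan_spinning, overheat, power_on, psu_ok, replace_psu, reseat_ram, temp_high, ticket_escalated} — 10 facts.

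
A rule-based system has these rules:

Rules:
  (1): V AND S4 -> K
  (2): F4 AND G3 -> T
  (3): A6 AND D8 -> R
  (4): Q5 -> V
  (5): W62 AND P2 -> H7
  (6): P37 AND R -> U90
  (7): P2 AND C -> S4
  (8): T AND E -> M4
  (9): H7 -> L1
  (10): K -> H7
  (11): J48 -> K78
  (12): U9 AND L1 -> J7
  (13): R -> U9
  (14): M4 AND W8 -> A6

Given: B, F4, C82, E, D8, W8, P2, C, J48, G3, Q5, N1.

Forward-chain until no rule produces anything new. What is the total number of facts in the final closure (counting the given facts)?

Round 1: (2) [F4 AND G3 -> T]; (4) [Q5 -> V]; (7) [P2 AND C -> S4]; (11) [J48 -> K78]. New: T, V, S4, K78.
Round 2: (1) [V AND S4 -> K]; (8) [T AND E -> M4]. New: K, M4.
Round 3: (10) [K -> H7]; (14) [M4 AND W8 -> A6]. New: H7, A6.
Round 4: (3) [A6 AND D8 -> R]; (9) [H7 -> L1]. New: R, L1.
Round 5: (13) [R -> U9]. New: U9.
Round 6: (12) [U9 AND L1 -> J7]. New: J7.
Closure: {A6, B, C, C82, D8, E, F4, G3, H7, J48, J7, K, K78, L1, M4, N1, P2, Q5, R, S4, T, U9, V, W8} — 24 facts.

24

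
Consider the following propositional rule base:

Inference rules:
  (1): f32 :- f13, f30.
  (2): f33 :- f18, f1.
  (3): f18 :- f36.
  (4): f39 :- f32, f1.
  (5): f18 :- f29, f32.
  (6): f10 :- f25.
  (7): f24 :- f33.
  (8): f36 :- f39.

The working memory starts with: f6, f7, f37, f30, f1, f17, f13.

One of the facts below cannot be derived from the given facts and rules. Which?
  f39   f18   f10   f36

f10

Round 1 — (1), derive f32.
Round 2 — (4), derive f39.
Round 3 — (8), derive f36.
Round 4 — (3), derive f18.
Round 5 — (2), derive f33.
Round 6 — (7), derive f24.
Derived: f18 (round 4), f36 (round 3), f39 (round 2). f10 never appears in any round.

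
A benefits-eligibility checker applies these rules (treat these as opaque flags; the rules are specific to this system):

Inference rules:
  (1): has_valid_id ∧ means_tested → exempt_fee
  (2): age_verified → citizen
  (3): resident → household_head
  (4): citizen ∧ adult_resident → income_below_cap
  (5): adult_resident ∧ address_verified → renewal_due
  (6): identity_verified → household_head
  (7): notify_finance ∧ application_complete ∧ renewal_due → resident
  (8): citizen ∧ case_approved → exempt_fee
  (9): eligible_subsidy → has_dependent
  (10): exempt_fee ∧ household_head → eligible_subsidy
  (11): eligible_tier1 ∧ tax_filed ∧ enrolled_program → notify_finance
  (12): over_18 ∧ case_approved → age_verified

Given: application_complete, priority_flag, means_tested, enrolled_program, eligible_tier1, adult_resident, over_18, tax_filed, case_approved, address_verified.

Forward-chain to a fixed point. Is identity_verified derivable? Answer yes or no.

Round 1: (5) [adult_resident ∧ address_verified → renewal_due]; (11) [eligible_tier1 ∧ tax_filed ∧ enrolled_program → notify_finance]; (12) [over_18 ∧ case_approved → age_verified]. Adds renewal_due, notify_finance, age_verified.
Round 2: (2) [age_verified → citizen]; (7) [notify_finance ∧ application_complete ∧ renewal_due → resident]. Adds citizen, resident.
Round 3: (3) [resident → household_head]; (4) [citizen ∧ adult_resident → income_below_cap]; (8) [citizen ∧ case_approved → exempt_fee]. Adds household_head, income_below_cap, exempt_fee.
Round 4: (10) [exempt_fee ∧ household_head → eligible_subsidy]. Adds eligible_subsidy.
Round 5: (9) [eligible_subsidy → has_dependent]. Adds has_dependent.
Fixed point reached. No rule has identity_verified as a consequent, and it is not given.

no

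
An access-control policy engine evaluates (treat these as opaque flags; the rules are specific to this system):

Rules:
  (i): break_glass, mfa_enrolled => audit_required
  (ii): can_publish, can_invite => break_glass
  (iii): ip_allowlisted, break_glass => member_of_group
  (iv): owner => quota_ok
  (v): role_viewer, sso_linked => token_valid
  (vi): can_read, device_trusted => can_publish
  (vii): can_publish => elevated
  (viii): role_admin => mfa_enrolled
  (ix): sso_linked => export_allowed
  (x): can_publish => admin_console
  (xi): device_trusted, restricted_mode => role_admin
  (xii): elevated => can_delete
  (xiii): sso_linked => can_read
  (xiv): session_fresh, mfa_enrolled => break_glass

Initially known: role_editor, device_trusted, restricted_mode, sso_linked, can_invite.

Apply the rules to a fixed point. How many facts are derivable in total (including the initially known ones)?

Round 1 — (ix), (xi), (xiii), derive export_allowed, role_admin, can_read.
Round 2 — (vi), (viii), derive can_publish, mfa_enrolled.
Round 3 — (ii), (vii), (x), derive break_glass, elevated, admin_console.
Round 4 — (i), (xii), derive audit_required, can_delete.
Closure: {admin_console, audit_required, break_glass, can_delete, can_invite, can_publish, can_read, device_trusted, elevated, export_allowed, mfa_enrolled, restricted_mode, role_admin, role_editor, sso_linked} — 15 facts.

15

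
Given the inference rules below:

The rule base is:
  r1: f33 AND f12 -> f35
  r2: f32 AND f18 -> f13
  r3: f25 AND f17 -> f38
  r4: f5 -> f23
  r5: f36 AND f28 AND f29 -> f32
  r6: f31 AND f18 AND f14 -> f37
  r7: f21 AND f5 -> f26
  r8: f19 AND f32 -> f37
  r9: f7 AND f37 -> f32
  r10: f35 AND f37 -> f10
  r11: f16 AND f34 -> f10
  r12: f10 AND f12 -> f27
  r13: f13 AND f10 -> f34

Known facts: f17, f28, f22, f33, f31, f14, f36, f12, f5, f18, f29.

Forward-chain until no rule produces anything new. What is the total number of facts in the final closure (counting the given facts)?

Round 1: r1 [f33 AND f12 -> f35]; r4 [f5 -> f23]; r5 [f36 AND f28 AND f29 -> f32]; r6 [f31 AND f18 AND f14 -> f37]. New: f35, f23, f32, f37.
Round 2: r2 [f32 AND f18 -> f13]; r10 [f35 AND f37 -> f10]. New: f13, f10.
Round 3: r12 [f10 AND f12 -> f27]; r13 [f13 AND f10 -> f34]. New: f27, f34.
Closure: {f10, f12, f13, f14, f17, f18, f22, f23, f27, f28, f29, f31, f32, f33, f34, f35, f36, f37, f5} — 19 facts.

19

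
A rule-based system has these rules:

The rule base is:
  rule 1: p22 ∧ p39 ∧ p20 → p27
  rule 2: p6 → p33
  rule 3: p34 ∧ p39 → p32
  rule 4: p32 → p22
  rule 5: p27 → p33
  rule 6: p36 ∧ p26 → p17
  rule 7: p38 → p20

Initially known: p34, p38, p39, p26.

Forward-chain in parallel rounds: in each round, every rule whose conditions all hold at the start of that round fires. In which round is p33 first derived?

4

Round 1: rule 3 [p34 ∧ p39 → p32]; rule 7 [p38 → p20]. New: p32, p20.
Round 2: rule 4 [p32 → p22]. New: p22.
Round 3: rule 1 [p22 ∧ p39 ∧ p20 → p27]. New: p27.
Round 4: rule 5 [p27 → p33]. New: p33.
p33 first appears in round 4.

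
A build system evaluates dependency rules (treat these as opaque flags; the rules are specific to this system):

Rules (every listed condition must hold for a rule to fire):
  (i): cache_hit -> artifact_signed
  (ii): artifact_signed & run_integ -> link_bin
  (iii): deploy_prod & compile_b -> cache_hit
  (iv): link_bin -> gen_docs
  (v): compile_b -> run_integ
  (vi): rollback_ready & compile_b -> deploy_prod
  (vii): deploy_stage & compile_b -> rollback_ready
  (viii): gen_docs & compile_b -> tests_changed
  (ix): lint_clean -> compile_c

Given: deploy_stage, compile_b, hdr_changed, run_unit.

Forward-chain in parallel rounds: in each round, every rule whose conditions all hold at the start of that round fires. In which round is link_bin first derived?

5

Round 1: (v) [compile_b -> run_integ]; (vii) [deploy_stage & compile_b -> rollback_ready]. New: run_integ, rollback_ready.
Round 2: (vi) [rollback_ready & compile_b -> deploy_prod]. New: deploy_prod.
Round 3: (iii) [deploy_prod & compile_b -> cache_hit]. New: cache_hit.
Round 4: (i) [cache_hit -> artifact_signed]. New: artifact_signed.
Round 5: (ii) [artifact_signed & run_integ -> link_bin]. New: link_bin.
link_bin first appears in round 5.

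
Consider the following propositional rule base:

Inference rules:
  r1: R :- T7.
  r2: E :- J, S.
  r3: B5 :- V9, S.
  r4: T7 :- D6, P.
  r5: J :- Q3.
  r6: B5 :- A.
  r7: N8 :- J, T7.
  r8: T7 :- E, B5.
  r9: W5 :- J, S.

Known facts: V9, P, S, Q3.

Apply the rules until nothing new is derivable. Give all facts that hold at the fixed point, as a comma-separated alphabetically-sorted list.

B5, E, J, N8, P, Q3, R, S, T7, V9, W5

[1] r3 [B5 :- V9, S.]; r5 [J :- Q3.]. ⇒ new: B5, J.
[2] r2 [E :- J, S.]; r9 [W5 :- J, S.]. ⇒ new: E, W5.
[3] r8 [T7 :- E, B5.]. ⇒ new: T7.
[4] r1 [R :- T7.]; r7 [N8 :- J, T7.]. ⇒ new: R, N8.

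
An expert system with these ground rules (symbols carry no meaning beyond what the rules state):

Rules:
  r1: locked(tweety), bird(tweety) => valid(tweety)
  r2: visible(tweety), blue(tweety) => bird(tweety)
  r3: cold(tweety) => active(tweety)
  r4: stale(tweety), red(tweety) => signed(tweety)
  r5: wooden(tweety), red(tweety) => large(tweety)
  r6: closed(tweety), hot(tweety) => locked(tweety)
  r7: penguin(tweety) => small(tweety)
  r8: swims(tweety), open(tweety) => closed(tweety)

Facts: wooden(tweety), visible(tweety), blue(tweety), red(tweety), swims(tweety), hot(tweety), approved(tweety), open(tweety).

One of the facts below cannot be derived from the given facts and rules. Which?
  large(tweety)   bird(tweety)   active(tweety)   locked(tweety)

Round 1: r2 [visible(tweety), blue(tweety) => bird(tweety)]; r5 [wooden(tweety), red(tweety) => large(tweety)]; r8 [swims(tweety), open(tweety) => closed(tweety)]. New: bird(tweety), large(tweety), closed(tweety).
Round 2: r6 [closed(tweety), hot(tweety) => locked(tweety)]. New: locked(tweety).
Round 3: r1 [locked(tweety), bird(tweety) => valid(tweety)]. New: valid(tweety).
Derived: locked(tweety) (round 2), large(tweety) (round 1), bird(tweety) (round 1). active(tweety) never appears in any round.

active(tweety)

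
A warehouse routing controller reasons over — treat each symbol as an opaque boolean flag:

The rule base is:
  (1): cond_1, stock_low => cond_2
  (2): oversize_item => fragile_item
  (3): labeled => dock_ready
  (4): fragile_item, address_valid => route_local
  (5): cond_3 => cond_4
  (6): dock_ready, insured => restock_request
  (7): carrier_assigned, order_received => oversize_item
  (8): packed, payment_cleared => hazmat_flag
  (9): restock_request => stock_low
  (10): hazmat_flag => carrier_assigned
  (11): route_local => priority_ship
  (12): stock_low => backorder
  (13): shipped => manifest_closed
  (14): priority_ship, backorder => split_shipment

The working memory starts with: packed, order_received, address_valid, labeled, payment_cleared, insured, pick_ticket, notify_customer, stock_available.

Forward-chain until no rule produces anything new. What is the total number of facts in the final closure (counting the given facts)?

Round 1: (3) [labeled => dock_ready]; (8) [packed, payment_cleared => hazmat_flag]. New: dock_ready, hazmat_flag.
Round 2: (6) [dock_ready, insured => restock_request]; (10) [hazmat_flag => carrier_assigned]. New: restock_request, carrier_assigned.
Round 3: (7) [carrier_assigned, order_received => oversize_item]; (9) [restock_request => stock_low]. New: oversize_item, stock_low.
Round 4: (2) [oversize_item => fragile_item]; (12) [stock_low => backorder]. New: fragile_item, backorder.
Round 5: (4) [fragile_item, address_valid => route_local]. New: route_local.
Round 6: (11) [route_local => priority_ship]. New: priority_ship.
Round 7: (14) [priority_ship, backorder => split_shipment]. New: split_shipment.
Closure: {address_valid, backorder, carrier_assigned, dock_ready, fragile_item, hazmat_flag, insured, labeled, notify_customer, order_received, oversize_item, packed, payment_cleared, pick_ticket, priority_ship, restock_request, route_local, split_shipment, stock_available, stock_low} — 20 facts.

20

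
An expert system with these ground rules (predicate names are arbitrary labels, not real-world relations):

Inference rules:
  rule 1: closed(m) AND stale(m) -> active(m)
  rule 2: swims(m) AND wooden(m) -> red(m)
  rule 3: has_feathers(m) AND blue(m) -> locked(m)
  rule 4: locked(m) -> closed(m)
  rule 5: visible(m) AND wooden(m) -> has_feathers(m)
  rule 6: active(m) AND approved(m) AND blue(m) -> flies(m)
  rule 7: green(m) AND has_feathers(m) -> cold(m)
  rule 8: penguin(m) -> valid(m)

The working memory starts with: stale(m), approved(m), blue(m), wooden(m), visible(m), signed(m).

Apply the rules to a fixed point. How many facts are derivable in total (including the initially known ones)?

Round 1 fires rule 5, giving has_feathers(m).
Round 2 fires rule 3, giving locked(m).
Round 3 fires rule 4, giving closed(m).
Round 4 fires rule 1, giving active(m).
Round 5 fires rule 6, giving flies(m).
Closure: {active(m), approved(m), blue(m), closed(m), flies(m), has_feathers(m), locked(m), signed(m), stale(m), visible(m), wooden(m)} — 11 facts.

11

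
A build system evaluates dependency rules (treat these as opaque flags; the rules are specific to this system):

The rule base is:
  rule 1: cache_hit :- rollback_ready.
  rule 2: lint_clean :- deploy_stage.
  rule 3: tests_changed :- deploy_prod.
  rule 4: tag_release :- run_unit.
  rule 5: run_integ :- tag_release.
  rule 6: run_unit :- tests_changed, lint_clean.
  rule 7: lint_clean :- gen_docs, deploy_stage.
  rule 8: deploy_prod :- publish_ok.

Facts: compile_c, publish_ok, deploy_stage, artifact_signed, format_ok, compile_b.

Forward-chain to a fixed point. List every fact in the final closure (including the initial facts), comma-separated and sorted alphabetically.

Round 1: rule 2 [lint_clean :- deploy_stage.]; rule 8 [deploy_prod :- publish_ok.]. Adds lint_clean, deploy_prod.
Round 2: rule 3 [tests_changed :- deploy_prod.]. Adds tests_changed.
Round 3: rule 6 [run_unit :- tests_changed, lint_clean.]. Adds run_unit.
Round 4: rule 4 [tag_release :- run_unit.]. Adds tag_release.
Round 5: rule 5 [run_integ :- tag_release.]. Adds run_integ.

artifact_signed, compile_b, compile_c, deploy_prod, deploy_stage, format_ok, lint_clean, publish_ok, run_integ, run_unit, tag_release, tests_changed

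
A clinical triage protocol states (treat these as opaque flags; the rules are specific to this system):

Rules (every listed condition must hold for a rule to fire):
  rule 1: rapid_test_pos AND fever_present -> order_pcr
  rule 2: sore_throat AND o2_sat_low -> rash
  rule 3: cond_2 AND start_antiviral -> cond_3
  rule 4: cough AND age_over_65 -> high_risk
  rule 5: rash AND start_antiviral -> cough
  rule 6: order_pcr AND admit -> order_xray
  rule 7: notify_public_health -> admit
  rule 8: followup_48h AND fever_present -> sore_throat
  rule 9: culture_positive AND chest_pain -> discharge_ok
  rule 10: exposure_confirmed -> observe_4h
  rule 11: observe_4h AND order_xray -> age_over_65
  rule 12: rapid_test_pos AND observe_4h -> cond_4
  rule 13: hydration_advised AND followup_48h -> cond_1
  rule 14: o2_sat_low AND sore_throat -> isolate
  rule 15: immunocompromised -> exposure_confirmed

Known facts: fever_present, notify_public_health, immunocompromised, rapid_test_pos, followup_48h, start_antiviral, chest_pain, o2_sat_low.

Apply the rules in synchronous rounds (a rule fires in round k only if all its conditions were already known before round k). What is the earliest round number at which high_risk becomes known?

4

Round 1: rule 1 [rapid_test_pos AND fever_present -> order_pcr]; rule 7 [notify_public_health -> admit]; rule 8 [followup_48h AND fever_present -> sore_throat]; rule 15 [immunocompromised -> exposure_confirmed]. New: order_pcr, admit, sore_throat, exposure_confirmed.
Round 2: rule 2 [sore_throat AND o2_sat_low -> rash]; rule 6 [order_pcr AND admit -> order_xray]; rule 10 [exposure_confirmed -> observe_4h]; rule 14 [o2_sat_low AND sore_throat -> isolate]. New: rash, order_xray, observe_4h, isolate.
Round 3: rule 5 [rash AND start_antiviral -> cough]; rule 11 [observe_4h AND order_xray -> age_over_65]; rule 12 [rapid_test_pos AND observe_4h -> cond_4]. New: cough, age_over_65, cond_4.
Round 4: rule 4 [cough AND age_over_65 -> high_risk]. New: high_risk.
high_risk first appears in round 4.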